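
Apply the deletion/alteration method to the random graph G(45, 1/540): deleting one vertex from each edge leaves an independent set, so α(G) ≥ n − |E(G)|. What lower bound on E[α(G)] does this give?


E[|E(G)|] = C(45, 2)·p = 990 · (1/540) = 11/6.
E[α(G)] ≥ n − E[|E(G)|] = 45 − 11/6 = 259/6.
Numerically: ≈ 43.1667.
(This is only a lower bound; the true E[α(G)] may be larger.)

E[α(G)] ≥ 259/6 ≈ 43.1667.


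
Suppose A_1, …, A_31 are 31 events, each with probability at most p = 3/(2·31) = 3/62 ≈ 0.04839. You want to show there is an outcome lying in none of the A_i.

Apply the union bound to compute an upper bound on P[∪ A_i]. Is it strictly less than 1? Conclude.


Union bound: P[∪_{i=1}^{31} A_i] ≤ Σ_i P[A_i] ≤ 31·p = 31·(3/62) = 3/2.
Numerically: 3/2 ≈ 1.50000.
Is 3/2 < 1? NO.
Since the bound 3/2 is ≥ 1, the union bound is uninformative here; it does NOT by itself certify existence.

31·p = 3/2 ≈ 1.50000; existence NOT certified by the union bound.


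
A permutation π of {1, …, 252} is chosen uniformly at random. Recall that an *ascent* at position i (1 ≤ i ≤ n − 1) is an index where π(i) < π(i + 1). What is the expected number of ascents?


Write X = Σ X_I over i = 1, …, 251, with X_I the indicator of one ascent.
There are 251 indicators.
For each fixed i, the pair (π(i), π(i+1)) is a uniformly random ordered pair of distinct values from {1, …, 252}; by symmetry P[π(i) < π(i+1)] = 1/2.
By linearity: E[X] = 251 · (1/2) = (252 − 1) · (1/2) = 251/2 ≈ 125.500000.

E[X] = 251/2 = 125.500000.


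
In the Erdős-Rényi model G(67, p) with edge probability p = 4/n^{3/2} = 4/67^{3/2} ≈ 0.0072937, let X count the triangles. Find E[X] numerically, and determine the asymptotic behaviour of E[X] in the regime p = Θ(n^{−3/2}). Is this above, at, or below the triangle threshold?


Number of potential triangles: C(67, 3) = 47905.
Each occurs with probability p³ ≈ (0.0072937)³ ≈ 3.8801040e-07.
By linearity: E[X] = C(67, 3)·p³ ≈ 47905 · 3.8801040e-07 ≈ 0.01859.
Since α = 3/2 > 1, p = c/n^{3/2} = o(1/n) is below the triangle threshold p ~ 1/n. Asymptotically E[X] ~ (c³/6)·n^{3(1−α)} = (4³/6)·n^{-1.5} → 0, so by Markov's inequality G has no triangles w.h.p.

E[X] ≈ 0.01859; in regime p = Θ(1/n^{3/2}) E[X] tends to 0 (below the triangle threshold p ~ 1/n).


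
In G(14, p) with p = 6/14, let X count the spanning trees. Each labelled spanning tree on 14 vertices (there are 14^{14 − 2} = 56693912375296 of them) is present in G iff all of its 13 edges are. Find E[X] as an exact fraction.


K_14 has 14^{14 − 2} = 56693912375296 labelled spanning trees.
For each such spanning tree H, let X_H = 1 if all 13 edges of H are present in G. Then P[X_H = 1] = p^{13} = (3/7)^{13} = 1594323/96889010407.
Summing the indicators: E[X] = Σ_H E[X_H] = 56693912375296 · p^{13} = 56693912375296 · 1594323/96889010407 = 6530347008/7.
Numerically: E[X] ≈ 9.32907e+08.

E[X] = 56693912375296 · (3/7)^{13} = 6530347008/7 ≈ 9.32907e+08.


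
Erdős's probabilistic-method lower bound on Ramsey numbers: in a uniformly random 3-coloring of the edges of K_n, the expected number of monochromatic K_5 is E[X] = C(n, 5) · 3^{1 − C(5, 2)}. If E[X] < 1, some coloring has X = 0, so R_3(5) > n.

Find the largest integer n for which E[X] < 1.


We need C(n, 5) · 3^{1 − 10} < 1, i.e. C(n, 5) < 3^{10 − 1} = 19683.
Check values of n near the boundary:
  n = 14: C(14, 5) = 2002; 2002 < 19683? YES
  n = 15: C(15, 5) = 3003; 3003 < 19683? YES
  n = 16: C(16, 5) = 4368; 4368 < 19683? YES
  n = 17: C(17, 5) = 6188; 6188 < 19683? YES
  n = 18: C(18, 5) = 8568; 8568 < 19683? YES
  n = 19: C(19, 5) = 11628; 11628 < 19683? YES
  n = 20: C(20, 5) = 15504; 15504 < 19683? YES
  n = 21: C(21, 5) = 20349; 20349 < 19683? NO
The largest n with C(n, 5) < 19683 is n = 20 (where E[X] = 5168/6561 ≈ 0.7877). Hence R_3(5) > 20, i.e. R_3(5) ≥ 21.

Largest n = 20; hence R_3(5) > 20.


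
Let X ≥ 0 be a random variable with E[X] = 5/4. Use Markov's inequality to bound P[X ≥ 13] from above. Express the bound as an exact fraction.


μ = E[X] = 5/4, a = 13.
Markov: P[X ≥ 13] ≤ μ/a = (5/4)/13 = 5/52.
Numerically: ≈ 0.09615.
(Since a = 13 > μ = 1.25000, the bound 5/52 is < 1 and informative.)

P[X ≥ 13] ≤ 5/52 ≈ 0.09615.


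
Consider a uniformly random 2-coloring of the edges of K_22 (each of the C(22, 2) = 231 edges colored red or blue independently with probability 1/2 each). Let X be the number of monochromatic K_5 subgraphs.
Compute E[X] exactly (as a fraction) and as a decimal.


Let X = Σ_S X_S over the C(22, 5) = 26334 subsets S of size 5, where X_S = 1 if the K_5 on S is monochromatic.
For a fixed S, the K_5 on S has C(5, 2) = 10 edges. P[all 10 edges red] = (1/2)^10, and likewise for blue, so P[monochromatic] = 2·(1/2)^10 = 2^{1 − 10} = 1/512.
Summing: E[X] = C(22, 5) · 2^{1 − 10} = 26334 · 1/512 = 13167/256.
Numerically: E[X] ≈ 51.434.

E[X] = C(22,5)·2^(1−C(5,2)) = 13167/256 ≈ 51.434.


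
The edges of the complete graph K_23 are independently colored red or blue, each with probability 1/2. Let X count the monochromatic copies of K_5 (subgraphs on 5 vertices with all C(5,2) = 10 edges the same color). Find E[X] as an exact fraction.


Let X = Σ_S X_S over the C(23, 5) = 33649 subsets S of size 5, where X_S = 1 if the K_5 on S is monochromatic.
For a fixed S, the K_5 on S has C(5, 2) = 10 edges. P[all 10 edges red] = (1/2)^10, and likewise for blue, so P[monochromatic] = 2·(1/2)^10 = 2^{1 − 10} = 1/512.
By linearity of expectation: E[X] = C(23, 5) · 2^{1 − 10} = 33649 · 1/512 = 33649/512.
Numerically: E[X] ≈ 65.72070.

E[X] = C(23,5)·2^(1−C(5,2)) = 33649/512 ≈ 65.72070.


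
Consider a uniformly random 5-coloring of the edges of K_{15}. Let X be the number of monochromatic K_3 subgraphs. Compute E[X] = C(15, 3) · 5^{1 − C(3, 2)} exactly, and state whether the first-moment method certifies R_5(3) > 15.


E[X] = C(15, 3) · 5^{1 − 3} = 455 · 5^{−2} = 455/25.
As a reduced fraction: E[X] = 91/5 ≈ 18.200.
Is E[X] < 1? NO.
Since E[X] ≥ 1, the first-moment bound is inconclusive at n = 15; it does NOT by itself certify R_5(3) > 15.

E[X] = 91/5 ≈ 18.200; E[X] ≥ 1; first-moment method inconclusive here.


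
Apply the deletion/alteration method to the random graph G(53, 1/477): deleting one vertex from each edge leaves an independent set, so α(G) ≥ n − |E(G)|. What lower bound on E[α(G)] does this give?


E[|E(G)|] = C(53, 2)·p = 1378 · (1/477) = 26/9.
E[α(G)] ≥ n − E[|E(G)|] = 53 − 26/9 = 451/9.
Numerically: ≈ 50.11111.
(This is only a lower bound; the true E[α(G)] may be larger.)

E[α(G)] ≥ 451/9 ≈ 50.11111.


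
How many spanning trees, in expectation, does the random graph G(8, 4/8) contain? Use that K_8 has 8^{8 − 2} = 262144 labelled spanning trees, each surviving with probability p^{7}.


K_8 has 8^{8 − 2} = 262144 labelled spanning trees.
For each such spanning tree H, let X_H = 1 if all 7 edges of H are present in G. Then P[X_H = 1] = p^{7} = (1/2)^{7} = 1/128.
By linearity: E[X] = Σ_H E[X_H] = 262144 · p^{7} = 262144 · 1/128 = 2048.
Numerically: E[X] ≈ 2048.

E[X] = 262144 · (1/2)^{7} = 2048 ≈ 2048.


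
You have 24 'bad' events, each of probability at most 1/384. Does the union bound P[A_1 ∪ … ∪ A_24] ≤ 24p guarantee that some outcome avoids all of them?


Union bound: P[∪_{i=1}^{24} A_i] ≤ Σ_i P[A_i] ≤ 24·p = 24·(1/384) = 1/16.
Numerically: 1/16 ≈ 0.062.
Is 1/16 < 1? YES.
Since P[∪ A_i] ≤ 1/16 < 1, the complement has P[∩ A_i^c] ≥ 1 − 1/16 = 15/16 > 0, so some outcome avoids every A_i.

24·p = 1/16 ≈ 0.062; existence CERTIFIED by the union bound.


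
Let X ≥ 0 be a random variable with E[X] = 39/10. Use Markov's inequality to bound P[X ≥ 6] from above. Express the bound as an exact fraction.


μ = E[X] = 39/10, a = 6.
Markov: P[X ≥ 6] ≤ μ/a = (39/10)/6 = 13/20.
Numerically: ≈ 0.650000.
(Since a = 6 > μ = 3.900000, the bound 13/20 is < 1 and informative.)

P[X ≥ 6] ≤ 13/20 ≈ 0.650000.


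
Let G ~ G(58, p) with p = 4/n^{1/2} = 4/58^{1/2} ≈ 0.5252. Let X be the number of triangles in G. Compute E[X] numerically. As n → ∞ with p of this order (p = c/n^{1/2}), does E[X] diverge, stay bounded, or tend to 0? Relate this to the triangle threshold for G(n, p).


Number of potential triangles: C(58, 3) = 30856.
Each occurs with probability p³ ≈ (0.5252)³ ≈ 1.448899e-01.
By linearity: E[X] = C(58, 3)·p³ ≈ 30856 · 1.448899e-01 ≈ 4470.7214.
Since α = 1/2 < 1, p = c/n^{1/2} ≫ 1/n is above the triangle threshold p ~ 1/n. Asymptotically E[X] ~ (c³/6)·n^{3(1−α)} = (4³/6)·n^{1.5} → ∞; triangles are abundant w.h.p.

E[X] ≈ 4470.7214; in regime p = Θ(1/n^{1/2}) E[X] diverges (above the triangle threshold p ~ 1/n).


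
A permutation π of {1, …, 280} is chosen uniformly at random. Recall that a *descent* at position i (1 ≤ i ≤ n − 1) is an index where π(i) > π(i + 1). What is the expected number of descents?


Write X = Σ X_I over i = 1, …, 279, with X_I the indicator of one descent.
There are 279 indicators.
For each fixed i, the pair (π(i), π(i+1)) is a uniformly random ordered pair of distinct values from {1, …, 280}; by symmetry P[π(i) > π(i+1)] = 1/2.
By linearity: E[X] = 279 · (1/2) = (280 − 1) · (1/2) = 279/2 ≈ 139.500000.

E[X] = 279/2 = 139.500000.


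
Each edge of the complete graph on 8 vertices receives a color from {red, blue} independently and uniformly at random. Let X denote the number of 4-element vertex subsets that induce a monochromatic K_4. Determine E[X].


Let X = Σ_S X_S over the C(8, 4) = 70 subsets S of size 4, where X_S = 1 if the K_4 on S is monochromatic.
For a fixed S, the K_4 on S has C(4, 2) = 6 edges. P[all 6 edges red] = (1/2)^6, and likewise for blue, so P[monochromatic] = 2·(1/2)^6 = 2^{1 − 6} = 1/32.
By linearity: E[X] = C(8, 4) · 2^{1 − 6} = 70 · 1/32 = 35/16.
Numerically: E[X] ≈ 2.187500.

E[X] = C(8,4)·2^(1−C(4,2)) = 35/16 ≈ 2.187500.


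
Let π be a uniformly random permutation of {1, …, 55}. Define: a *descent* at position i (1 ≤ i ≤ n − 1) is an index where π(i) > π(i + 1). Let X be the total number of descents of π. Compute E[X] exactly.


Write X = Σ X_I over i = 1, …, 54, with X_I the indicator of one descent.
There are 54 indicators.
For each fixed i, the pair (π(i), π(i+1)) is a uniformly random ordered pair of distinct values from {1, …, 55}; by symmetry P[π(i) > π(i+1)] = 1/2.
By linearity: E[X] = 54 · (1/2) = (55 − 1) · (1/2) = 27 ≈ 27.0000.

E[X] = 27 = 27.0000.


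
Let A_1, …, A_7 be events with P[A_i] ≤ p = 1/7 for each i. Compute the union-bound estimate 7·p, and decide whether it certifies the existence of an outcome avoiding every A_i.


Union bound: P[∪_{i=1}^{7} A_i] ≤ Σ_i P[A_i] ≤ 7·p = 7·(1/7) = 1.
Numerically: 1 ≈ 1.00000.
Is 1 < 1? NO.
Since the bound 1 is ≥ 1, the union bound is uninformative here; it does NOT by itself certify existence.

7·p = 1 ≈ 1.00000; existence NOT certified by the union bound.


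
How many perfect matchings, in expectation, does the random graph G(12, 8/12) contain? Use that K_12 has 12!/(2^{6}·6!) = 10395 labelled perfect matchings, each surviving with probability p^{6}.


K_12 has 12!/(2^{6}·6!) = 10395 labelled perfect matchings.
For each such perfect matching H, let X_H = 1 if all 6 edges of H are present in G. Then P[X_H = 1] = p^{6} = (2/3)^{6} = 64/729.
Summing the indicators: E[X] = Σ_H E[X_H] = 10395 · p^{6} = 10395 · 64/729 = 24640/27.
Numerically: E[X] ≈ 913.

E[X] = 10395 · (2/3)^{6} = 24640/27 ≈ 913.


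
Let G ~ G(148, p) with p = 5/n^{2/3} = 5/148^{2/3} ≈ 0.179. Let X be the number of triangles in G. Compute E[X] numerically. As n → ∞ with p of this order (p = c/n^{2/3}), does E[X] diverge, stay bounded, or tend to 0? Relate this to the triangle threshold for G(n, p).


Number of potential triangles: C(148, 3) = 529396.
Each occurs with probability p³ ≈ (0.179)³ ≈ 5.70672e-03.
By linearity: E[X] = C(148, 3)·p³ ≈ 529396 · 5.70672e-03 ≈ 3021.115.
Since α = 2/3 < 1, p = c/n^{2/3} ≫ 1/n is above the triangle threshold p ~ 1/n. Asymptotically E[X] ~ (c³/6)·n^{3(1−α)} = (5³/6)·n^{1} → ∞; triangles are abundant w.h.p.

E[X] ≈ 3021.115; in regime p = Θ(1/n^{2/3}) E[X] diverges (above the triangle threshold p ~ 1/n).


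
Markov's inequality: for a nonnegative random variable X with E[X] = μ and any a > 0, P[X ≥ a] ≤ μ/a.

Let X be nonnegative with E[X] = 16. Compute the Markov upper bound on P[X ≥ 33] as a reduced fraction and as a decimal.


μ = E[X] = 16, a = 33.
Markov: P[X ≥ 33] ≤ μ/a = (16)/33 = 16/33.
Numerically: ≈ 0.48485.
(Since a = 33 > μ = 16.00000, the bound 16/33 is < 1 and informative.)

P[X ≥ 33] ≤ 16/33 ≈ 0.48485.


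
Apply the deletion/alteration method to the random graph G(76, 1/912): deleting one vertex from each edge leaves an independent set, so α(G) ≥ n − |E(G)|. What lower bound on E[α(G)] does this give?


E[|E(G)|] = C(76, 2)·p = 2850 · (1/912) = 25/8.
E[α(G)] ≥ n − E[|E(G)|] = 76 − 25/8 = 583/8.
Numerically: ≈ 72.8750.
(This is only a lower bound; the true E[α(G)] may be larger.)

E[α(G)] ≥ 583/8 ≈ 72.8750.


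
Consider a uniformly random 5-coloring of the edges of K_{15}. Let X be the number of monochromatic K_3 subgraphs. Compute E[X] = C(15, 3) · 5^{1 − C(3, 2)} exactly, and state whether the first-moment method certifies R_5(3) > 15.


E[X] = C(15, 3) · 5^{1 − 3} = 455 · 5^{−2} = 455/25.
As a reduced fraction: E[X] = 91/5 ≈ 18.2000.
Is E[X] < 1? NO.
Since E[X] ≥ 1, the first-moment bound is inconclusive at n = 15; it does NOT by itself certify R_5(3) > 15.

E[X] = 91/5 ≈ 18.2000; E[X] ≥ 1; first-moment method inconclusive here.


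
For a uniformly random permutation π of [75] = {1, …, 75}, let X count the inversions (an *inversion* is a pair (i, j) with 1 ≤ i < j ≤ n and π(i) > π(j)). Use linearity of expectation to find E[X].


Write X = Σ X_I over the C(75, 2) = 2775 pairs i < j, with X_I the indicator of one inversion.
There are 2775 indicators.
For each fixed pair i < j, the values π(i) and π(j) are two distinct elements of {1, …, 75} in uniformly random order; by symmetry P[π(i) > π(j)] = 1/2.
By linearity: E[X] = 2775 · (1/2) = C(75, 2) · (1/2) = 2775/2 = 2775/2 ≈ 1387.500000.

E[X] = 2775/2 = 1387.500000.


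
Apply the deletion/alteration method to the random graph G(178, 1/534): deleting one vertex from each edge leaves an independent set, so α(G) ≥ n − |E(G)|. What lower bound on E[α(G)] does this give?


E[|E(G)|] = C(178, 2)·p = 15753 · (1/534) = 59/2.
E[α(G)] ≥ n − E[|E(G)|] = 178 − 59/2 = 297/2.
Numerically: ≈ 148.50000.
(This is only a lower bound; the true E[α(G)] may be larger.)

E[α(G)] ≥ 297/2 ≈ 148.50000.


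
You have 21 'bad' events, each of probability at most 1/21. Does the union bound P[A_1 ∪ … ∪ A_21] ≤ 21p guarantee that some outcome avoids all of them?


Union bound: P[∪_{i=1}^{21} A_i] ≤ Σ_i P[A_i] ≤ 21·p = 21·(1/21) = 1.
Numerically: 1 ≈ 1.000000.
Is 1 < 1? NO.
Since the bound 1 is ≥ 1, the union bound is uninformative here; it does NOT by itself certify existence.

21·p = 1 ≈ 1.000000; existence NOT certified by the union bound.


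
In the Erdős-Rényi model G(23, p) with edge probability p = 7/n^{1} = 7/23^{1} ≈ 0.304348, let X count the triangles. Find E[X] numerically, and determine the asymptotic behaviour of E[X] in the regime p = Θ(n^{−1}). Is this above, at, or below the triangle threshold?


Number of potential triangles: C(23, 3) = 1771.
Each occurs with probability p³ ≈ (0.304348)³ ≈ 2.81910085e-02.
By linearity: E[X] = C(23, 3)·p³ ≈ 1771 · 2.81910085e-02 ≈ 49.926276.
Here α = 1, so p = 7/n is exactly at the triangle threshold p ~ 1/n. Asymptotically E[X] → c³/6 = 7³/6 = 343/6 ≈ 57.166667, a bounded constant. In this regime the triangle count is asymptotically Poisson(c³/6).

E[X] ≈ 49.926276; in regime p = Θ(1/n^{1}) E[X] stays bounded (at the triangle threshold p ~ 1/n).


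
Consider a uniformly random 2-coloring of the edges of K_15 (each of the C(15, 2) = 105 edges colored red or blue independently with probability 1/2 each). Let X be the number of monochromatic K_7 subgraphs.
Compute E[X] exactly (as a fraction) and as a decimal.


Let X = Σ_S X_S over the C(15, 7) = 6435 subsets S of size 7, where X_S = 1 if the K_7 on S is monochromatic.
For a fixed S, the K_7 on S has C(7, 2) = 21 edges. P[all 21 edges red] = (1/2)^21, and likewise for blue, so P[monochromatic] = 2·(1/2)^21 = 2^{1 − 21} = 1/1048576.
By linearity: E[X] = C(15, 7) · 2^{1 − 21} = 6435 · 1/1048576 = 6435/1048576.
Numerically: E[X] ≈ 0.006137.

E[X] = C(15,7)·2^(1−C(7,2)) = 6435/1048576 ≈ 0.006137.


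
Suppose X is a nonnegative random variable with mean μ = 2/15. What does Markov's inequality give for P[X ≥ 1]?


μ = E[X] = 2/15, a = 1.
Markov: P[X ≥ 1] ≤ μ/a = (2/15)/1 = 2/15.
Numerically: ≈ 0.133.
(Since a = 1 > μ = 0.133, the bound 2/15 is < 1 and informative.)

P[X ≥ 1] ≤ 2/15 ≈ 0.133.


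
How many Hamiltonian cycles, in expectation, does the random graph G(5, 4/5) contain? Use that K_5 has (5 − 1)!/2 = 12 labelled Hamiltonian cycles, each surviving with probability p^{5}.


K_5 has (5 − 1)!/2 = 12 labelled Hamiltonian cycles.
For each such Hamiltonian cycle H, let X_H = 1 if all 5 edges of H are present in G. Then P[X_H = 1] = p^{5} = (4/5)^{5} = 1024/3125.
By linearity of expectation: E[X] = Σ_H E[X_H] = 12 · p^{5} = 12 · 1024/3125 = 12288/3125.
Numerically: E[X] ≈ 3.93216.

E[X] = 12 · (4/5)^{5} = 12288/3125 ≈ 3.93216.


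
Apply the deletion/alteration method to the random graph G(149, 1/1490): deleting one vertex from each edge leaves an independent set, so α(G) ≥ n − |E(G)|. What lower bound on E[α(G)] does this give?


E[|E(G)|] = C(149, 2)·p = 11026 · (1/1490) = 37/5.
E[α(G)] ≥ n − E[|E(G)|] = 149 − 37/5 = 708/5.
Numerically: ≈ 141.600000.
(This is only a lower bound; the true E[α(G)] may be larger.)

E[α(G)] ≥ 708/5 ≈ 141.600000.


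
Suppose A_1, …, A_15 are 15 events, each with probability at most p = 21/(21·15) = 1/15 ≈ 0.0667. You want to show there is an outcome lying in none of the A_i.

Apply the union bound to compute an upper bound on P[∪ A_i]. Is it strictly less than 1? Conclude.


Union bound: P[∪_{i=1}^{15} A_i] ≤ Σ_i P[A_i] ≤ 15·p = 15·(1/15) = 1.
Numerically: 1 ≈ 1.0000.
Is 1 < 1? NO.
Since the bound 1 is ≥ 1, the union bound is uninformative here; it does NOT by itself certify existence.

15·p = 1 ≈ 1.0000; existence NOT certified by the union bound.


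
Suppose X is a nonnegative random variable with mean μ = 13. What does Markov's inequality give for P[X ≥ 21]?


μ = E[X] = 13, a = 21.
Markov: P[X ≥ 21] ≤ μ/a = (13)/21 = 13/21.
Numerically: ≈ 0.619.
(Since a = 21 > μ = 13.000, the bound 13/21 is < 1 and informative.)

P[X ≥ 21] ≤ 13/21 ≈ 0.619.


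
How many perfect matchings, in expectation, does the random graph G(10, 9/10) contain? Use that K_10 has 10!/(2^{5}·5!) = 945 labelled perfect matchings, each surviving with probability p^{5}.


K_10 has 10!/(2^{5}·5!) = 945 labelled perfect matchings.
For each such perfect matching H, let X_H = 1 if all 5 edges of H are present in G. Then P[X_H = 1] = p^{5} = (9/10)^{5} = 59049/100000.
Summing the indicators: E[X] = Σ_H E[X_H] = 945 · p^{5} = 945 · 59049/100000 = 11160261/20000.
Numerically: E[X] ≈ 558.

E[X] = 945 · (9/10)^{5} = 11160261/20000 ≈ 558.


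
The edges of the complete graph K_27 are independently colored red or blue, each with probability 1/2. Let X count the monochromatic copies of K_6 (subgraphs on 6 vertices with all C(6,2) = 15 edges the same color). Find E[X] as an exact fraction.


Let X = Σ_S X_S over the C(27, 6) = 296010 subsets S of size 6, where X_S = 1 if the K_6 on S is monochromatic.
For a fixed S, the K_6 on S has C(6, 2) = 15 edges. P[all 15 edges red] = (1/2)^15, and likewise for blue, so P[monochromatic] = 2·(1/2)^15 = 2^{1 − 15} = 1/16384.
By linearity of expectation: E[X] = C(27, 6) · 2^{1 − 15} = 296010 · 1/16384 = 148005/8192.
Numerically: E[X] ≈ 18.06702.

E[X] = C(27,6)·2^(1−C(6,2)) = 148005/8192 ≈ 18.06702.


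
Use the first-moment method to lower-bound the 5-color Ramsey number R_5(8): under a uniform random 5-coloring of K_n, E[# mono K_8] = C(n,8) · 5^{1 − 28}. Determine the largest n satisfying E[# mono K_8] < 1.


We need C(n, 8) · 5^{1 − 28} < 1, i.e. C(n, 8) < 5^{28 − 1} = 7450580596923828125.
Check values of n near the boundary:
  n = 861: C(861, 8) = 7250034996615275865; 7250034996615275865 < 7450580596923828125? YES
  n = 862: C(862, 8) = 7317951015318931845; 7317951015318931845 < 7450580596923828125? YES
  n = 863: C(863, 8) = 7386423071602617757; 7386423071602617757 < 7450580596923828125? YES
  n = 864: C(864, 8) = 7455455062926006708; 7455455062926006708 < 7450580596923828125? NO
  n = 865: C(865, 8) = 7525050909487743060; 7525050909487743060 < 7450580596923828125? NO
  n = 866: C(866, 8) = 7595214554331451620; 7595214554331451620 < 7450580596923828125? NO
The largest n with C(n, 8) < 7450580596923828125 is n = 863 (where E[X] = 7386423071602617757/7450580596923828125 ≈ 0.991). Hence R_5(8) > 863, i.e. R_5(8) ≥ 864.

Largest n = 863; hence R_5(8) > 863.


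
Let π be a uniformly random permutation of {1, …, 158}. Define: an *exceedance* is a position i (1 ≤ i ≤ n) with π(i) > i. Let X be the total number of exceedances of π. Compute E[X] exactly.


Write X = Σ_{i=1}^{158} X_i, where X_i = 1_{π(i) > i}.
For each fixed i, π(i) is uniform over {1, …, 158} (marginal of a uniform permutation), so P[π(i) > i] = (n − i)/n. Summing: Σ_{i=1}^{158} (n − i)/n = (0 + 1 + … + 157)/158 = 158(158 − 1)/(2·158) = (158 − 1)/2.
Hence E[X] = Σ_{i=1}^{158} (158 − i)/158 = 157/2 ≈ 78.50000.

E[X] = 157/2 = 78.50000.


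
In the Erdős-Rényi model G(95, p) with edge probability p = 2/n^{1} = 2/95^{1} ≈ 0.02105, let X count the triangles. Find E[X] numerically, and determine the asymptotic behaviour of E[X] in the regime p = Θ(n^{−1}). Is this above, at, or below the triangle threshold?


Number of potential triangles: C(95, 3) = 138415.
Each occurs with probability p³ ≈ (0.02105)³ ≈ 9.330806e-06.
By linearity: E[X] = C(95, 3)·p³ ≈ 138415 · 9.330806e-06 ≈ 1.2915.
Here α = 1, so p = 2/n is exactly at the triangle threshold p ~ 1/n. Asymptotically E[X] → c³/6 = 2³/6 = 4/3 ≈ 1.3333, a bounded constant. In this regime the triangle count is asymptotically Poisson(c³/6).

E[X] ≈ 1.2915; in regime p = Θ(1/n^{1}) E[X] stays bounded (at the triangle threshold p ~ 1/n).


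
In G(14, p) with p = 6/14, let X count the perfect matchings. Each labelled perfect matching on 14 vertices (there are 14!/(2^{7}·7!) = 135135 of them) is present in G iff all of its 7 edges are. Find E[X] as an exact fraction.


K_14 has 14!/(2^{7}·7!) = 135135 labelled perfect matchings.
For each such perfect matching H, let X_H = 1 if all 7 edges of H are present in G. Then P[X_H = 1] = p^{7} = (3/7)^{7} = 2187/823543.
By linearity of expectation: E[X] = Σ_H E[X_H] = 135135 · p^{7} = 135135 · 2187/823543 = 42220035/117649.
Numerically: E[X] ≈ 359.

E[X] = 135135 · (3/7)^{7} = 42220035/117649 ≈ 359.


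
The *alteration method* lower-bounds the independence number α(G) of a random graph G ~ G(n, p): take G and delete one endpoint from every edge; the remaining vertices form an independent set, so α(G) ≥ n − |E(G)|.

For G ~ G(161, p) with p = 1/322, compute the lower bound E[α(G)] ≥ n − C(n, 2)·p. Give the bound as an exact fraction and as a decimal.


E[|E(G)|] = C(161, 2)·p = 12880 · (1/322) = 40.
E[α(G)] ≥ n − E[|E(G)|] = 161 − 40 = 121.
Numerically: ≈ 121.000000.
(This is only a lower bound; the true E[α(G)] may be larger.)

E[α(G)] ≥ 121 ≈ 121.000000.


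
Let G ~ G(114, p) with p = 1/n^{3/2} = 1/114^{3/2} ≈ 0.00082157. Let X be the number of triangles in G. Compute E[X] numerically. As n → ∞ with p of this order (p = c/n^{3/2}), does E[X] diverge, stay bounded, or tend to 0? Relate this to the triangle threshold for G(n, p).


Number of potential triangles: C(114, 3) = 240464.
Each occurs with probability p³ ≈ (0.00082157)³ ≈ 5.5453399e-10.
By linearity: E[X] = C(114, 3)·p³ ≈ 240464 · 5.5453399e-10 ≈ 0.00013.
Since α = 3/2 > 1, p = c/n^{3/2} = o(1/n) is below the triangle threshold p ~ 1/n. Asymptotically E[X] ~ (c³/6)·n^{3(1−α)} = (1³/6)·n^{-1.5} → 0, so by Markov's inequality G has no triangles w.h.p.

E[X] ≈ 0.00013; in regime p = Θ(1/n^{3/2}) E[X] tends to 0 (below the triangle threshold p ~ 1/n).


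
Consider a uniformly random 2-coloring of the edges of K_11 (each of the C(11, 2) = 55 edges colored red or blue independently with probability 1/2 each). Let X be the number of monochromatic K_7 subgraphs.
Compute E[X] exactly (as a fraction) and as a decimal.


Let X = Σ_S X_S over the C(11, 7) = 330 subsets S of size 7, where X_S = 1 if the K_7 on S is monochromatic.
For a fixed S, the K_7 on S has C(7, 2) = 21 edges. P[all 21 edges red] = (1/2)^21, and likewise for blue, so P[monochromatic] = 2·(1/2)^21 = 2^{1 − 21} = 1/1048576.
Summing: E[X] = C(11, 7) · 2^{1 − 21} = 330 · 1/1048576 = 165/524288.
Numerically: E[X] ≈ 0.000315.

E[X] = C(11,7)·2^(1−C(7,2)) = 165/524288 ≈ 0.000315.


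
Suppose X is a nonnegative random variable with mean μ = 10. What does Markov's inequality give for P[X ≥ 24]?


μ = E[X] = 10, a = 24.
Markov: P[X ≥ 24] ≤ μ/a = (10)/24 = 5/12.
Numerically: ≈ 0.416667.
(Since a = 24 > μ = 10.000000, the bound 5/12 is < 1 and informative.)

P[X ≥ 24] ≤ 5/12 ≈ 0.416667.


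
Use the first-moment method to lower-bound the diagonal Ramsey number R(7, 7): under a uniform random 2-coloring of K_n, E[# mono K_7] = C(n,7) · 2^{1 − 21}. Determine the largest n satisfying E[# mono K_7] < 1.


We need C(n, 7) · 2^{1 − 21} < 1, i.e. C(n, 7) < 2^{21 − 1} = 1048576.
Check values of n near the boundary:
  n = 23: C(23, 7) = 245157; 245157 < 1048576? YES
  n = 24: C(24, 7) = 346104; 346104 < 1048576? YES
  n = 25: C(25, 7) = 480700; 480700 < 1048576? YES
  n = 26: C(26, 7) = 657800; 657800 < 1048576? YES
  n = 27: C(27, 7) = 888030; 888030 < 1048576? YES
  n = 28: C(28, 7) = 1184040; 1184040 < 1048576? NO
  n = 29: C(29, 7) = 1560780; 1560780 < 1048576? NO
  n = 30: C(30, 7) = 2035800; 2035800 < 1048576? NO
The largest n with C(n, 7) < 1048576 is n = 27 (where E[X] = 444015/524288 ≈ 0.8468914). Hence R(7, 7) > 27, i.e. R(7, 7) ≥ 28.

Largest n = 27; hence R(7, 7) > 27.


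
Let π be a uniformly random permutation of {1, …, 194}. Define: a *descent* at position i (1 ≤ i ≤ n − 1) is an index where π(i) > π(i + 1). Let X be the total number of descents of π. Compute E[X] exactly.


Write X = Σ X_I over i = 1, …, 193, with X_I the indicator of one descent.
There are 193 indicators.
For each fixed i, the pair (π(i), π(i+1)) is a uniformly random ordered pair of distinct values from {1, …, 194}; by symmetry P[π(i) > π(i+1)] = 1/2.
By linearity: E[X] = 193 · (1/2) = (194 − 1) · (1/2) = 193/2 ≈ 96.500000.

E[X] = 193/2 = 96.500000.


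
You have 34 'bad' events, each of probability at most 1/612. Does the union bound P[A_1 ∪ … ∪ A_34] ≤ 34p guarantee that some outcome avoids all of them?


Union bound: P[∪_{i=1}^{34} A_i] ≤ Σ_i P[A_i] ≤ 34·p = 34·(1/612) = 1/18.
Numerically: 1/18 ≈ 0.0555556.
Is 1/18 < 1? YES.
Since P[∪ A_i] ≤ 1/18 < 1, the complement has P[∩ A_i^c] ≥ 1 − 1/18 = 17/18 > 0, so some outcome avoids every A_i.

34·p = 1/18 ≈ 0.0555556; existence CERTIFIED by the union bound.


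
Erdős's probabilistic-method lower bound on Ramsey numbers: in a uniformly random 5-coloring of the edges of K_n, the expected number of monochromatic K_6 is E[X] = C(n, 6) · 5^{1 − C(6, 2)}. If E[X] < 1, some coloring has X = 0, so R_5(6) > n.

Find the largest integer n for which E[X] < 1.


We need C(n, 6) · 5^{1 − 15} < 1, i.e. C(n, 6) < 5^{15 − 1} = 6103515625.
Check values of n near the boundary:
  n = 127: C(127, 6) = 5169379425; 5169379425 < 6103515625? YES
  n = 128: C(128, 6) = 5423611200; 5423611200 < 6103515625? YES
  n = 129: C(129, 6) = 5688177600; 5688177600 < 6103515625? YES
  n = 130: C(130, 6) = 5963412000; 5963412000 < 6103515625? YES
  n = 131: C(131, 6) = 6249655776; 6249655776 < 6103515625? NO
The largest n with C(n, 6) < 6103515625 is n = 130 (where E[X] = 47707296/48828125 ≈ 0.977045). Hence R_5(6) > 130, i.e. R_5(6) ≥ 131.

Largest n = 130; hence R_5(6) > 130.


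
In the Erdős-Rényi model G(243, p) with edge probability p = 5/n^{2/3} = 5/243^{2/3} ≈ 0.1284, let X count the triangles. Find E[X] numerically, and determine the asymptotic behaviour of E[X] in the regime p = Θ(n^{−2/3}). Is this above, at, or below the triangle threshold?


Number of potential triangles: C(243, 3) = 2362041.
Each occurs with probability p³ ≈ (0.1284)³ ≈ 2.116886e-03.
By linearity: E[X] = C(243, 3)·p³ ≈ 2362041 · 2.116886e-03 ≈ 5000.1715.
Since α = 2/3 < 1, p = c/n^{2/3} ≫ 1/n is above the triangle threshold p ~ 1/n. Asymptotically E[X] ~ (c³/6)·n^{3(1−α)} = (5³/6)·n^{1} → ∞; triangles are abundant w.h.p.

E[X] ≈ 5000.1715; in regime p = Θ(1/n^{2/3}) E[X] diverges (above the triangle threshold p ~ 1/n).


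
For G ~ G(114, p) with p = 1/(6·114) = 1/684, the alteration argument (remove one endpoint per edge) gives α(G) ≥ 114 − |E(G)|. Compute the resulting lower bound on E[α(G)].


E[|E(G)|] = C(114, 2)·p = 6441 · (1/684) = 113/12.
E[α(G)] ≥ n − E[|E(G)|] = 114 − 113/12 = 1255/12.
Numerically: ≈ 104.5833.
(This is only a lower bound; the true E[α(G)] may be larger.)

E[α(G)] ≥ 1255/12 ≈ 104.5833.


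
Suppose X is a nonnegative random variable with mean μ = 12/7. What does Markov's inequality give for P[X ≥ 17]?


μ = E[X] = 12/7, a = 17.
Markov: P[X ≥ 17] ≤ μ/a = (12/7)/17 = 12/119.
Numerically: ≈ 0.100840.
(Since a = 17 > μ = 1.714286, the bound 12/119 is < 1 and informative.)

P[X ≥ 17] ≤ 12/119 ≈ 0.100840.


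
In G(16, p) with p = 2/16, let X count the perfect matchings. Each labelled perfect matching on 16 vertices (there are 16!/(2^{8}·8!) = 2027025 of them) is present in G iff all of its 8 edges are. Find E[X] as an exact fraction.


K_16 has 16!/(2^{8}·8!) = 2027025 labelled perfect matchings.
For each such perfect matching H, let X_H = 1 if all 8 edges of H are present in G. Then P[X_H = 1] = p^{8} = (1/8)^{8} = 1/16777216.
By linearity of expectation: E[X] = Σ_H E[X_H] = 2027025 · p^{8} = 2027025 · 1/16777216 = 2027025/16777216.
Numerically: E[X] ≈ 0.121.

E[X] = 2027025 · (1/8)^{8} = 2027025/16777216 ≈ 0.121.


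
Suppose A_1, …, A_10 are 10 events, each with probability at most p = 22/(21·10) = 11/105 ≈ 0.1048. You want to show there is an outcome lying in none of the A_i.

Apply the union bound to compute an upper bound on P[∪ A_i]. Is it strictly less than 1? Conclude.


Union bound: P[∪_{i=1}^{10} A_i] ≤ Σ_i P[A_i] ≤ 10·p = 10·(11/105) = 22/21.
Numerically: 22/21 ≈ 1.0476.
Is 22/21 < 1? NO.
Since the bound 22/21 is ≥ 1, the union bound is uninformative here; it does NOT by itself certify existence.

10·p = 22/21 ≈ 1.0476; existence NOT certified by the union bound.


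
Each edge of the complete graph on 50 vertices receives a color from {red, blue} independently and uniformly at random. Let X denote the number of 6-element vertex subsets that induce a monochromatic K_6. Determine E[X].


Let X = Σ_S X_S over the C(50, 6) = 15890700 subsets S of size 6, where X_S = 1 if the K_6 on S is monochromatic.
For a fixed S, the K_6 on S has C(6, 2) = 15 edges. P[all 15 edges red] = (1/2)^15, and likewise for blue, so P[monochromatic] = 2·(1/2)^15 = 2^{1 − 15} = 1/16384.
Summing: E[X] = C(50, 6) · 2^{1 − 15} = 15890700 · 1/16384 = 3972675/4096.
Numerically: E[X] ≈ 969.8914.

E[X] = C(50,6)·2^(1−C(6,2)) = 3972675/4096 ≈ 969.8914.


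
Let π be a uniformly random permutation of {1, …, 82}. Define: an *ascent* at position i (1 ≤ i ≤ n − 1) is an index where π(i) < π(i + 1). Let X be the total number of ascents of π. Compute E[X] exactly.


Write X = Σ X_I over i = 1, …, 81, with X_I the indicator of one ascent.
There are 81 indicators.
For each fixed i, the pair (π(i), π(i+1)) is a uniformly random ordered pair of distinct values from {1, …, 82}; by symmetry P[π(i) < π(i+1)] = 1/2.
By linearity: E[X] = 81 · (1/2) = (82 − 1) · (1/2) = 81/2 ≈ 40.50000.

E[X] = 81/2 = 40.50000.


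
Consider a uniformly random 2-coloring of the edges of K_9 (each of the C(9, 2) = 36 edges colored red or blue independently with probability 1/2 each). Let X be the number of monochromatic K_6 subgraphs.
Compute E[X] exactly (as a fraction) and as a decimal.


Let X = Σ_S X_S over the C(9, 6) = 84 subsets S of size 6, where X_S = 1 if the K_6 on S is monochromatic.
For a fixed S, the K_6 on S has C(6, 2) = 15 edges. P[all 15 edges red] = (1/2)^15, and likewise for blue, so P[monochromatic] = 2·(1/2)^15 = 2^{1 − 15} = 1/16384.
By linearity: E[X] = C(9, 6) · 2^{1 − 15} = 84 · 1/16384 = 21/4096.
Numerically: E[X] ≈ 0.0051.

E[X] = C(9,6)·2^(1−C(6,2)) = 21/4096 ≈ 0.0051.


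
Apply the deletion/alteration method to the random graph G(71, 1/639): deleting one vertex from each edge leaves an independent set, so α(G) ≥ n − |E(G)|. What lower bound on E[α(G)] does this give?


E[|E(G)|] = C(71, 2)·p = 2485 · (1/639) = 35/9.
E[α(G)] ≥ n − E[|E(G)|] = 71 − 35/9 = 604/9.
Numerically: ≈ 67.111.
(This is only a lower bound; the true E[α(G)] may be larger.)

E[α(G)] ≥ 604/9 ≈ 67.111.


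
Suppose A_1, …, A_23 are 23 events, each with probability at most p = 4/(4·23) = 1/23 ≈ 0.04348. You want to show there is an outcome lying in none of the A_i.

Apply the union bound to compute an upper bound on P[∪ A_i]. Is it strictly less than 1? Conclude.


Union bound: P[∪_{i=1}^{23} A_i] ≤ Σ_i P[A_i] ≤ 23·p = 23·(1/23) = 1.
Numerically: 1 ≈ 1.00000.
Is 1 < 1? NO.
Since the bound 1 is ≥ 1, the union bound is uninformative here; it does NOT by itself certify existence.

23·p = 1 ≈ 1.00000; existence NOT certified by the union bound.


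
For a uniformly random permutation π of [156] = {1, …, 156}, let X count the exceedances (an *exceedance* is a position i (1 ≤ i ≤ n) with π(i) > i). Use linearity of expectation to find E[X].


Write X = Σ_{i=1}^{156} X_i, where X_i = 1_{π(i) > i}.
For each fixed i, π(i) is uniform over {1, …, 156} (marginal of a uniform permutation), so P[π(i) > i] = (n − i)/n. Summing: Σ_{i=1}^{156} (n − i)/n = (0 + 1 + … + 155)/156 = 156(156 − 1)/(2·156) = (156 − 1)/2.
Hence E[X] = Σ_{i=1}^{156} (156 − i)/156 = 155/2 ≈ 77.50000.

E[X] = 155/2 = 77.50000.


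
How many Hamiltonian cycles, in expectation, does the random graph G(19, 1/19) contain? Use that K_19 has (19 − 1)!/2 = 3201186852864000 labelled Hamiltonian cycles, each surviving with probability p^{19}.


K_19 has (19 − 1)!/2 = 3201186852864000 labelled Hamiltonian cycles.
For each such Hamiltonian cycle H, let X_H = 1 if all 19 edges of H are present in G. Then P[X_H = 1] = p^{19} = (1/19)^{19} = 1/1978419655660313589123979.
Summing the indicators: E[X] = Σ_H E[X_H] = 3201186852864000 · p^{19} = 3201186852864000 · 1/1978419655660313589123979 = 3201186852864000/1978419655660313589123979.
Numerically: E[X] ≈ 1.6181e-09.

E[X] = 3201186852864000 · (1/19)^{19} = 3201186852864000/1978419655660313589123979 ≈ 1.6181e-09.


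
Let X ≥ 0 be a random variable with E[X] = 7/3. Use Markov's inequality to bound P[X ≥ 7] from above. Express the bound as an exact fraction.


μ = E[X] = 7/3, a = 7.
Markov: P[X ≥ 7] ≤ μ/a = (7/3)/7 = 1/3.
Numerically: ≈ 0.333333.
(Since a = 7 > μ = 2.333333, the bound 1/3 is < 1 and informative.)

P[X ≥ 7] ≤ 1/3 ≈ 0.333333.


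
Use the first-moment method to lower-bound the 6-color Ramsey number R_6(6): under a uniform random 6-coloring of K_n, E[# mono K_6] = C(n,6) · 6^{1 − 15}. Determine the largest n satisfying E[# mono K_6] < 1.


We need C(n, 6) · 6^{1 − 15} < 1, i.e. C(n, 6) < 6^{15 − 1} = 78364164096.
Check values of n near the boundary:
  n = 196: C(196, 6) = 72887293024; 72887293024 < 78364164096? YES
  n = 197: C(197, 6) = 75176946208; 75176946208 < 78364164096? YES
  n = 198: C(198, 6) = 77526225777; 77526225777 < 78364164096? YES
  n = 199: C(199, 6) = 79936367511; 79936367511 < 78364164096? NO
  n = 200: C(200, 6) = 82408626300; 82408626300 < 78364164096? NO
The largest n with C(n, 6) < 78364164096 is n = 198 (where E[X] = 25842075259/26121388032 ≈ 0.989). Hence R_6(6) > 198, i.e. R_6(6) ≥ 199.

Largest n = 198; hence R_6(6) > 198.


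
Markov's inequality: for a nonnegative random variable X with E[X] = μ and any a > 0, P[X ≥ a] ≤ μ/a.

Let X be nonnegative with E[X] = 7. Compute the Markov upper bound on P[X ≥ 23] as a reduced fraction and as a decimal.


μ = E[X] = 7, a = 23.
Markov: P[X ≥ 23] ≤ μ/a = (7)/23 = 7/23.
Numerically: ≈ 0.304.
(Since a = 23 > μ = 7.000, the bound 7/23 is < 1 and informative.)

P[X ≥ 23] ≤ 7/23 ≈ 0.304.


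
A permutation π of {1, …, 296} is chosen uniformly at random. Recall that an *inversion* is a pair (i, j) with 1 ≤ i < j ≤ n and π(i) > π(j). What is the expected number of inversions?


Write X = Σ X_I over the C(296, 2) = 43660 pairs i < j, with X_I the indicator of one inversion.
There are 43660 indicators.
For each fixed pair i < j, the values π(i) and π(j) are two distinct elements of {1, …, 296} in uniformly random order; by symmetry P[π(i) > π(j)] = 1/2.
By linearity: E[X] = 43660 · (1/2) = C(296, 2) · (1/2) = 43660/2 = 21830 ≈ 21830.0000.

E[X] = 21830 = 21830.0000.


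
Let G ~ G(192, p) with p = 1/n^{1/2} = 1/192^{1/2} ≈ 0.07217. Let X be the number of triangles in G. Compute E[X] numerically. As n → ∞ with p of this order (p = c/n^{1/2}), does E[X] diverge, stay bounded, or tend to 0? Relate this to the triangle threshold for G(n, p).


Number of potential triangles: C(192, 3) = 1161280.
Each occurs with probability p³ ≈ (0.07217)³ ≈ 3.758791e-04.
By linearity: E[X] = C(192, 3)·p³ ≈ 1161280 · 3.758791e-04 ≈ 436.5009.
Since α = 1/2 < 1, p = c/n^{1/2} ≫ 1/n is above the triangle threshold p ~ 1/n. Asymptotically E[X] ~ (c³/6)·n^{3(1−α)} = (1³/6)·n^{1.5} → ∞; triangles are abundant w.h.p.

E[X] ≈ 436.5009; in regime p = Θ(1/n^{1/2}) E[X] diverges (above the triangle threshold p ~ 1/n).


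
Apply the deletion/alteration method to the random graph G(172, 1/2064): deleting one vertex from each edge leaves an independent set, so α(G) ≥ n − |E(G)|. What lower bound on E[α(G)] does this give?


E[|E(G)|] = C(172, 2)·p = 14706 · (1/2064) = 57/8.
E[α(G)] ≥ n − E[|E(G)|] = 172 − 57/8 = 1319/8.
Numerically: ≈ 164.87500.
(This is only a lower bound; the true E[α(G)] may be larger.)

E[α(G)] ≥ 1319/8 ≈ 164.87500.


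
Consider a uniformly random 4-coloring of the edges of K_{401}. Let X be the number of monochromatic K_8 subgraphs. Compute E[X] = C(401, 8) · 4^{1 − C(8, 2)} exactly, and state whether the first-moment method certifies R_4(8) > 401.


E[X] = C(401, 8) · 4^{1 − 28} = 15456772627710150 · 4^{−27} = 15456772627710150/18014398509481984.
As a reduced fraction: E[X] = 7728386313855075/9007199254740992 ≈ 0.858.
Is E[X] < 1? YES.
Since E[X] < 1, there exists a 4-coloring of K_{401} with no monochromatic K_8; hence R_4(8) > 401.

E[X] = 7728386313855075/9007199254740992 ≈ 0.858; E[X] < 1, so R_4(8) > 401.


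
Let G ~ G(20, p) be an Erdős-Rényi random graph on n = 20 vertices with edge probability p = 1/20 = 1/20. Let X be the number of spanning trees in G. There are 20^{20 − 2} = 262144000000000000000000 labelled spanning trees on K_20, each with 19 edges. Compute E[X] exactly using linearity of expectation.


K_20 has 20^{20 − 2} = 262144000000000000000000 labelled spanning trees.
For each such spanning tree H, let X_H = 1 if all 19 edges of H are present in G. Then P[X_H = 1] = p^{19} = (1/20)^{19} = 1/5242880000000000000000000.
Summing the indicators: E[X] = Σ_H E[X_H] = 262144000000000000000000 · p^{19} = 262144000000000000000000 · 1/5242880000000000000000000 = 1/20.
Numerically: E[X] ≈ 0.05.

E[X] = 262144000000000000000000 · (1/20)^{19} = 1/20 ≈ 0.05.
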